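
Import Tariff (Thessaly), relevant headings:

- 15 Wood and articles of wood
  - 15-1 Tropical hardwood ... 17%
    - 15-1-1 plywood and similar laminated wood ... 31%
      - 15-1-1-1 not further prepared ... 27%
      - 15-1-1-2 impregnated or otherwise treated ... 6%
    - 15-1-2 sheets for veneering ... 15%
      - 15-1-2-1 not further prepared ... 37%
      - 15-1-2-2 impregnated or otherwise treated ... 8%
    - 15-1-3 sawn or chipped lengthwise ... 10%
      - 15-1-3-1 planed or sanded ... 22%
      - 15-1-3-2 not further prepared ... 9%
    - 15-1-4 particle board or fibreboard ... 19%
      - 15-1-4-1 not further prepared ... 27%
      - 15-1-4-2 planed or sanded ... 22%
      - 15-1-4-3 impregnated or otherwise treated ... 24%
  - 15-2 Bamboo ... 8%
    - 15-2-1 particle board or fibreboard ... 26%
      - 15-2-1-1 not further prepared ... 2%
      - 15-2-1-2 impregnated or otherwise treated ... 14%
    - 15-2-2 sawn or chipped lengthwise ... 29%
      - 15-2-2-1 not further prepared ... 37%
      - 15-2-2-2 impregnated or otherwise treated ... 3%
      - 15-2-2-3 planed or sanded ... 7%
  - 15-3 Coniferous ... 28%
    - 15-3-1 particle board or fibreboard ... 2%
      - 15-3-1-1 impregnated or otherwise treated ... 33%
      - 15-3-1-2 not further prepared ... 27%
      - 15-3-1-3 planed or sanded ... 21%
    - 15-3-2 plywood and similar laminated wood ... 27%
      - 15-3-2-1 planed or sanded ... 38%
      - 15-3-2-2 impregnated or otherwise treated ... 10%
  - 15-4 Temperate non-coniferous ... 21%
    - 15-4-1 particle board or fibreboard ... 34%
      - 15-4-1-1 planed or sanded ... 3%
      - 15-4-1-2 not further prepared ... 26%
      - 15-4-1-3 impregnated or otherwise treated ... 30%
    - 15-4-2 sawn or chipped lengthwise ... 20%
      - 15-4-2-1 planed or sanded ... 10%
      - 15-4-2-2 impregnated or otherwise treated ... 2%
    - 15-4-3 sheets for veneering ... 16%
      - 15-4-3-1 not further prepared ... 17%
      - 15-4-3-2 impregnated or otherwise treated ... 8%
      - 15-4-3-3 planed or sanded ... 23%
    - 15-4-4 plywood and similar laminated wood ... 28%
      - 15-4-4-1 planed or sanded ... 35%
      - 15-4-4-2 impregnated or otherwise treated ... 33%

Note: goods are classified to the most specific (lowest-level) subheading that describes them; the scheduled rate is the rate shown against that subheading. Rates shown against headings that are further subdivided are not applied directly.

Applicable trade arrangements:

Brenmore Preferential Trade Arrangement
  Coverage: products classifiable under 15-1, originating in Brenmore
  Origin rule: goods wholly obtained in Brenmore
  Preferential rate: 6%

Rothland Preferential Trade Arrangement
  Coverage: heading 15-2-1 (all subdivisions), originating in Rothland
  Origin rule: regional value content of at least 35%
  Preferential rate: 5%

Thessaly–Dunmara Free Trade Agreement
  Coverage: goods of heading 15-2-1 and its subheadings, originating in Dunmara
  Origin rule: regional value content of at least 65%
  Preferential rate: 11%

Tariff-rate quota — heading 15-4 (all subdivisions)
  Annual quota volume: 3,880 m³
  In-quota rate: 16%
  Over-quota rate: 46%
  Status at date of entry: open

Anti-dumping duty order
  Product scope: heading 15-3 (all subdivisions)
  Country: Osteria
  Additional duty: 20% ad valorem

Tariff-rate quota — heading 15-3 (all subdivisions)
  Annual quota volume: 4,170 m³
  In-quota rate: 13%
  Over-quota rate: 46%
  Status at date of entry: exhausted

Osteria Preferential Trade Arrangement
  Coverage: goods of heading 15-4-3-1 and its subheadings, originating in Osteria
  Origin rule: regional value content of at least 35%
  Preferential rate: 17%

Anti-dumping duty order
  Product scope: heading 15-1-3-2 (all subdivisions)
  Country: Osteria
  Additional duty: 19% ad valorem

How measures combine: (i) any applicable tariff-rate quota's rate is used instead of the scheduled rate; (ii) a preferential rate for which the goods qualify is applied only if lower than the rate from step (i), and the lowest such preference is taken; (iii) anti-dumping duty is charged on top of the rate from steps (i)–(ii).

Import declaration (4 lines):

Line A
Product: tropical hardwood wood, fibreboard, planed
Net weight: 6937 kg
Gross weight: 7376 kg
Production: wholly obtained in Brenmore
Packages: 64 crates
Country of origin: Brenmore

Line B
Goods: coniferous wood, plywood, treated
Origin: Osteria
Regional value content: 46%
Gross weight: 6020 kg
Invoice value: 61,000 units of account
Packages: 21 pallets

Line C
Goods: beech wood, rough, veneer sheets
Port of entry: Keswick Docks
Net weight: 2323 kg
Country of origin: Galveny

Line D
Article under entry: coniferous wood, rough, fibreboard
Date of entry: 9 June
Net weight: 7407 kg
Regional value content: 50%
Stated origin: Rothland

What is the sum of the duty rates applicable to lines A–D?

Line A: tropical hardwood → 15-1; fibreboard → 15-1-4; planed → 15-1-4-2. Scheduled 22%. Brenmore agreement on 15-1: wholly obtained → 6% available; preferential 6%. → 6%.
Line B: coniferous → 15-3; plywood → 15-3-2; treated → 15-3-2-2. Scheduled 10%. quota on 15-3 exhausted → over-quota 46%; Osteria agreement on 15-4-3-1: 15-3-2-2 not covered; anti-dumping (Osteria, 15-3): +20%; total 46% + 20% = 66%. → 66%.
Line C: beech → 15-4; veneer sheets → 15-4-3; rough → 15-4-3-1. Scheduled 17%. quota on 15-4 open → in-quota 16%. → 16%.
Line D: coniferous → 15-3; fibreboard → 15-3-1; rough → 15-3-1-2. Scheduled 27%. quota on 15-3 exhausted → over-quota 46%; Rothland agreement on 15-2-1: 15-3-1-2 not covered. → 46%.
Sum: 6% + 66% + 16% + 46% = 134%.

134%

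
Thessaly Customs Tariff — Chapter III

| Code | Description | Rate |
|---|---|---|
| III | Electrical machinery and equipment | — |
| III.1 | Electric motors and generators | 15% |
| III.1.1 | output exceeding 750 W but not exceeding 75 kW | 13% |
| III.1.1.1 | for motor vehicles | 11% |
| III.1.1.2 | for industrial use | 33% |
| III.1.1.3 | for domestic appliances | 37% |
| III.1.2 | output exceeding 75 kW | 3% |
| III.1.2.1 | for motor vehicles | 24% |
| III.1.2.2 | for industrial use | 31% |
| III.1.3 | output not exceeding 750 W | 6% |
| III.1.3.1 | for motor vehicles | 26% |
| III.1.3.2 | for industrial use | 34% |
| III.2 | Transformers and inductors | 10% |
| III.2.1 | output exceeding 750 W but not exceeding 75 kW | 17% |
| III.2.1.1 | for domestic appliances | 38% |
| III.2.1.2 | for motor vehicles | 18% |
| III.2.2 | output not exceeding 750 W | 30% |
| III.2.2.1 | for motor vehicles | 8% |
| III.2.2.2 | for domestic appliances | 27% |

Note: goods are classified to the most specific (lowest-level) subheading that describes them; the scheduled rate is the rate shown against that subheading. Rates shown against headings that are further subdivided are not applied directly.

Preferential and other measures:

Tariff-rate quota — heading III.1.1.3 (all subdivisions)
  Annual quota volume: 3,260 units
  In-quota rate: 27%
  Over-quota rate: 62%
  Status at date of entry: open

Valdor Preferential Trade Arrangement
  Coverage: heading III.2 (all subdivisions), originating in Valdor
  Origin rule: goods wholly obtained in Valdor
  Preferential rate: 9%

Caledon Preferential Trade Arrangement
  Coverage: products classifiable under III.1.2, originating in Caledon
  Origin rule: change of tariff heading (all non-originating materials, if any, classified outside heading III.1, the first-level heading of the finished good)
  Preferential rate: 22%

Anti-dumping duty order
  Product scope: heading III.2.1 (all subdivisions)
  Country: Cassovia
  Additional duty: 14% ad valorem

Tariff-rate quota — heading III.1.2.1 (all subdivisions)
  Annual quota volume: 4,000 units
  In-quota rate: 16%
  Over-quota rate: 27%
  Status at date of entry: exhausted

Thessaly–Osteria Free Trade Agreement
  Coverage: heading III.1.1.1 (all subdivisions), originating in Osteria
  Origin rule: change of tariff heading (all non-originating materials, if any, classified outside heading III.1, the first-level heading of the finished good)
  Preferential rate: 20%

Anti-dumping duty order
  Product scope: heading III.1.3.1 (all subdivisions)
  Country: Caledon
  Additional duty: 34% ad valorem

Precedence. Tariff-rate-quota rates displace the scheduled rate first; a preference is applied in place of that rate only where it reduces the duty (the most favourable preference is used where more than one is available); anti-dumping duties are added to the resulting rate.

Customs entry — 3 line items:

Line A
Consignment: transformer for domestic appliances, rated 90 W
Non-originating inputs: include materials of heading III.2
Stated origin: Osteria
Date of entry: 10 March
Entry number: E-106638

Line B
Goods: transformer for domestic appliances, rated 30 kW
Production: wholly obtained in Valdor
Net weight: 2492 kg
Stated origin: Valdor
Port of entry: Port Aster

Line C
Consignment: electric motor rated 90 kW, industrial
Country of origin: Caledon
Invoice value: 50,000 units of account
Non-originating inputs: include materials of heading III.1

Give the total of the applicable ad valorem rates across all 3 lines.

Line A: transformer → III.2; rated 90 W → III.2.2; for domestic appliances → III.2.2.2. Scheduled 27%. Osteria agreement on III.1.1.1: III.2.2.2 not covered. → 27%.
Line B: transformer → III.2; rated 30 kW → III.2.1; for domestic appliances → III.2.1.1. Scheduled 38%. Valdor agreement on III.2: wholly obtained → 9% available; preferential 9%. → 9%.
Line C: electric motor → III.1; rated 90 kW → III.1.2; industrial → III.1.2.2. Scheduled 31%. Caledon agreement on III.1.2: CTH not met. → 31%.
Sum: 27% + 9% + 31% = 67%.

67%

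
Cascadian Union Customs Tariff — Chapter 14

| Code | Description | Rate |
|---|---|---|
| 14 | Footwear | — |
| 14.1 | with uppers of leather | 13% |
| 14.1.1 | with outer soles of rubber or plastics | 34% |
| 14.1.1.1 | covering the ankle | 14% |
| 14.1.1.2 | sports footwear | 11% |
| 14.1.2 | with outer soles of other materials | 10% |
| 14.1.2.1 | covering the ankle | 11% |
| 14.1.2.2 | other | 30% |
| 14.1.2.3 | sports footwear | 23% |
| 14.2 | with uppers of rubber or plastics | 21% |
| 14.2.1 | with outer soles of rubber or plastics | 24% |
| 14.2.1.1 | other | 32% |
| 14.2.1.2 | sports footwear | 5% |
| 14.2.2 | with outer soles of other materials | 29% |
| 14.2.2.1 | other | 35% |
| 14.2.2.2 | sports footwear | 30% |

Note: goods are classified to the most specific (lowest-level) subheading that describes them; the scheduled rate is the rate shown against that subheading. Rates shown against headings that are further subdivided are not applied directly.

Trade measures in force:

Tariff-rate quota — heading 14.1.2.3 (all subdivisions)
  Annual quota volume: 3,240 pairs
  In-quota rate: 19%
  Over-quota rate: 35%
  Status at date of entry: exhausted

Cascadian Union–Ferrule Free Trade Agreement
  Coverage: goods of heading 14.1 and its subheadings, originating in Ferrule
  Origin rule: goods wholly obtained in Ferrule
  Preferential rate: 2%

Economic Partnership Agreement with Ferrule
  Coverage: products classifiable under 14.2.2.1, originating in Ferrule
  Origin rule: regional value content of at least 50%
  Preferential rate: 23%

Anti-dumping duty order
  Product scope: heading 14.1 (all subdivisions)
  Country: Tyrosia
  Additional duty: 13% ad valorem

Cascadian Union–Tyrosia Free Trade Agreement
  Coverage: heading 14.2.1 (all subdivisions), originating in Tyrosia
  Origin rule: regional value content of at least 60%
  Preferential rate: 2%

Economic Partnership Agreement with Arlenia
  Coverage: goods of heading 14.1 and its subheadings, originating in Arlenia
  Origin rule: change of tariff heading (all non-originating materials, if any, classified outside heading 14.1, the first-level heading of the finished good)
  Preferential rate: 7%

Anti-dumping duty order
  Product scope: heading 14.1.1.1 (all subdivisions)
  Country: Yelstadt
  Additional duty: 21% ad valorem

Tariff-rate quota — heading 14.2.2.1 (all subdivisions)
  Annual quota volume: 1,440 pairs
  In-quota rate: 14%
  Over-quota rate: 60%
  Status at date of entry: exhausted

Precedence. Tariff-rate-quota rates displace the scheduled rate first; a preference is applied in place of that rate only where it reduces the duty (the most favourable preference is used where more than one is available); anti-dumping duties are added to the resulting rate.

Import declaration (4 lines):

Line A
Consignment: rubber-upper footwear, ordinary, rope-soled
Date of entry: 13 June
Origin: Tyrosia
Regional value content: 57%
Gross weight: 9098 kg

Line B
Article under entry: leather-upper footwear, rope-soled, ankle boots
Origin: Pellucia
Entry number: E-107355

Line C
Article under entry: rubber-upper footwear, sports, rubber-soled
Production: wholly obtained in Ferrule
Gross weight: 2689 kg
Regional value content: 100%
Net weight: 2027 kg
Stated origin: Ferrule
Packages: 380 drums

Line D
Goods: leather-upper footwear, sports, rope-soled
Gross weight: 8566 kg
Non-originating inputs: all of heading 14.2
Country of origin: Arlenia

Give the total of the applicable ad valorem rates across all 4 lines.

Line A: rubber-upper → 14.2; rope-soled → 14.2.2; ordinary → 14.2.2.1. Scheduled 35%. quota on 14.2.2.1 exhausted → over-quota 60%; Tyrosia agreement on 14.2.1: 14.2.2.1 not covered. → 60%.
Line B: leather-upper → 14.1; rope-soled → 14.1.2; ankle boots → 14.1.2.1. Scheduled 11%. No special measure applies. → 11%.
Line C: rubber-upper → 14.2; rubber-soled → 14.2.1; sports → 14.2.1.2. Scheduled 5%. Ferrule agreement on 14.1: 14.2.1.2 not covered; Ferrule agreement on 14.2.2.1: 14.2.1.2 not covered. → 5%.
Line D: leather-upper → 14.1; rope-soled → 14.1.2; sports → 14.1.2.3. Scheduled 23%. quota on 14.1.2.3 exhausted → over-quota 35%; Arlenia agreement on 14.1: CTH met → 7% available; preferential 7%. → 7%.
Sum: 60% + 11% + 5% + 7% = 83%.

83%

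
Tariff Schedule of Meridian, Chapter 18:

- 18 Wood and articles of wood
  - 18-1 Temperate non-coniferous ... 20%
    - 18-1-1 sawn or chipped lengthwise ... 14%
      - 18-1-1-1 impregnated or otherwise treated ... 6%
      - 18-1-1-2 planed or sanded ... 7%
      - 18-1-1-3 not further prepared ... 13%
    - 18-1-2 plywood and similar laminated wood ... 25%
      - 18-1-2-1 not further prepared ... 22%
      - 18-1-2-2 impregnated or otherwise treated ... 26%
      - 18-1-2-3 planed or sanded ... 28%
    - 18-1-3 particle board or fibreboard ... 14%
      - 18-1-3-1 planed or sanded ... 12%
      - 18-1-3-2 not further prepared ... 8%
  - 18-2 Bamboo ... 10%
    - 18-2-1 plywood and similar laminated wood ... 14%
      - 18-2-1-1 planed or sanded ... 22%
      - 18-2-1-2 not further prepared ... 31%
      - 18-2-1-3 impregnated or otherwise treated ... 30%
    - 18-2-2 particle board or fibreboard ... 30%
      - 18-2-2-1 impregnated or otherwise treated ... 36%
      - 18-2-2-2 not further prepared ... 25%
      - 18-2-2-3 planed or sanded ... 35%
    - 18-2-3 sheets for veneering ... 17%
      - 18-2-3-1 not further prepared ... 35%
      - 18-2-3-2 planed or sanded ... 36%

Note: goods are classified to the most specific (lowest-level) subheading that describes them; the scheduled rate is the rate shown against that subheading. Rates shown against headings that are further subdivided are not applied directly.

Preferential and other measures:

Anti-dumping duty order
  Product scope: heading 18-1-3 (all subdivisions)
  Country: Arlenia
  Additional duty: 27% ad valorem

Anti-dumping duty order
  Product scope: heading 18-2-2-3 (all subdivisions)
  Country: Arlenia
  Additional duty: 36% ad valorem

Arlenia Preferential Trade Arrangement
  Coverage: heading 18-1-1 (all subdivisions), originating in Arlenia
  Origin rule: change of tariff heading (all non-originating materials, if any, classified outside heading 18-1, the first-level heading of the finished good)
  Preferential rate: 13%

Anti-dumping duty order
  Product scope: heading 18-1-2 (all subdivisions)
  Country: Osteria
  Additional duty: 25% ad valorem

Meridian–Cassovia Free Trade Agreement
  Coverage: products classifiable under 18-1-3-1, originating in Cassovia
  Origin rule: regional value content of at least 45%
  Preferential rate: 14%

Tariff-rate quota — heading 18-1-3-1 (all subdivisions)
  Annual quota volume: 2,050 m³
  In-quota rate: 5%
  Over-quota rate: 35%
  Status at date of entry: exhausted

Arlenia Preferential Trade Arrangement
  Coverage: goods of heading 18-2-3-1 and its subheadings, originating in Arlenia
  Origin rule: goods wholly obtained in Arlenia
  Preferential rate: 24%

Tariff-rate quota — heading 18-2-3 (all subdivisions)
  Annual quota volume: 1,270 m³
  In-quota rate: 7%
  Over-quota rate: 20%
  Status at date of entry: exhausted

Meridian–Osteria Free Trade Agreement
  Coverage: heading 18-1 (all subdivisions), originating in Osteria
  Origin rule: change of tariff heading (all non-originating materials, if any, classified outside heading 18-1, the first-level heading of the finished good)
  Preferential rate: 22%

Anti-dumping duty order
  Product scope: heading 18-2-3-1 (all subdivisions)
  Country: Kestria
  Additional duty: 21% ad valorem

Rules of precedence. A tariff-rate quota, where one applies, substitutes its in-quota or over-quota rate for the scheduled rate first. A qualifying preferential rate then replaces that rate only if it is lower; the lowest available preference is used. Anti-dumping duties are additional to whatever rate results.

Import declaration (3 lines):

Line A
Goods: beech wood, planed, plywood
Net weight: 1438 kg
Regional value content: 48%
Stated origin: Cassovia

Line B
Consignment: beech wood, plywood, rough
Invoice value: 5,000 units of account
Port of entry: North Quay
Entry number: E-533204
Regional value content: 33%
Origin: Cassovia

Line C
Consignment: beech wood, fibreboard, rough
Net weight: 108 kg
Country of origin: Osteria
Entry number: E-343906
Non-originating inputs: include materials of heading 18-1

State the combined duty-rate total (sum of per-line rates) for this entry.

Line A: beech → 18-1; plywood → 18-1-2; planed → 18-1-2-3. Scheduled 28%. Cassovia agreement on 18-1-3-1: 18-1-2-3 not covered. → 28%.
Line B: beech → 18-1; plywood → 18-1-2; rough → 18-1-2-1. Scheduled 22%. Cassovia agreement on 18-1-3-1: 18-1-2-1 not covered. → 22%.
Line C: beech → 18-1; fibreboard → 18-1-3; rough → 18-1-3-2. Scheduled 8%. Osteria agreement on 18-1: CTH not met. → 8%.
Sum: 28% + 22% + 8% = 58%.

58%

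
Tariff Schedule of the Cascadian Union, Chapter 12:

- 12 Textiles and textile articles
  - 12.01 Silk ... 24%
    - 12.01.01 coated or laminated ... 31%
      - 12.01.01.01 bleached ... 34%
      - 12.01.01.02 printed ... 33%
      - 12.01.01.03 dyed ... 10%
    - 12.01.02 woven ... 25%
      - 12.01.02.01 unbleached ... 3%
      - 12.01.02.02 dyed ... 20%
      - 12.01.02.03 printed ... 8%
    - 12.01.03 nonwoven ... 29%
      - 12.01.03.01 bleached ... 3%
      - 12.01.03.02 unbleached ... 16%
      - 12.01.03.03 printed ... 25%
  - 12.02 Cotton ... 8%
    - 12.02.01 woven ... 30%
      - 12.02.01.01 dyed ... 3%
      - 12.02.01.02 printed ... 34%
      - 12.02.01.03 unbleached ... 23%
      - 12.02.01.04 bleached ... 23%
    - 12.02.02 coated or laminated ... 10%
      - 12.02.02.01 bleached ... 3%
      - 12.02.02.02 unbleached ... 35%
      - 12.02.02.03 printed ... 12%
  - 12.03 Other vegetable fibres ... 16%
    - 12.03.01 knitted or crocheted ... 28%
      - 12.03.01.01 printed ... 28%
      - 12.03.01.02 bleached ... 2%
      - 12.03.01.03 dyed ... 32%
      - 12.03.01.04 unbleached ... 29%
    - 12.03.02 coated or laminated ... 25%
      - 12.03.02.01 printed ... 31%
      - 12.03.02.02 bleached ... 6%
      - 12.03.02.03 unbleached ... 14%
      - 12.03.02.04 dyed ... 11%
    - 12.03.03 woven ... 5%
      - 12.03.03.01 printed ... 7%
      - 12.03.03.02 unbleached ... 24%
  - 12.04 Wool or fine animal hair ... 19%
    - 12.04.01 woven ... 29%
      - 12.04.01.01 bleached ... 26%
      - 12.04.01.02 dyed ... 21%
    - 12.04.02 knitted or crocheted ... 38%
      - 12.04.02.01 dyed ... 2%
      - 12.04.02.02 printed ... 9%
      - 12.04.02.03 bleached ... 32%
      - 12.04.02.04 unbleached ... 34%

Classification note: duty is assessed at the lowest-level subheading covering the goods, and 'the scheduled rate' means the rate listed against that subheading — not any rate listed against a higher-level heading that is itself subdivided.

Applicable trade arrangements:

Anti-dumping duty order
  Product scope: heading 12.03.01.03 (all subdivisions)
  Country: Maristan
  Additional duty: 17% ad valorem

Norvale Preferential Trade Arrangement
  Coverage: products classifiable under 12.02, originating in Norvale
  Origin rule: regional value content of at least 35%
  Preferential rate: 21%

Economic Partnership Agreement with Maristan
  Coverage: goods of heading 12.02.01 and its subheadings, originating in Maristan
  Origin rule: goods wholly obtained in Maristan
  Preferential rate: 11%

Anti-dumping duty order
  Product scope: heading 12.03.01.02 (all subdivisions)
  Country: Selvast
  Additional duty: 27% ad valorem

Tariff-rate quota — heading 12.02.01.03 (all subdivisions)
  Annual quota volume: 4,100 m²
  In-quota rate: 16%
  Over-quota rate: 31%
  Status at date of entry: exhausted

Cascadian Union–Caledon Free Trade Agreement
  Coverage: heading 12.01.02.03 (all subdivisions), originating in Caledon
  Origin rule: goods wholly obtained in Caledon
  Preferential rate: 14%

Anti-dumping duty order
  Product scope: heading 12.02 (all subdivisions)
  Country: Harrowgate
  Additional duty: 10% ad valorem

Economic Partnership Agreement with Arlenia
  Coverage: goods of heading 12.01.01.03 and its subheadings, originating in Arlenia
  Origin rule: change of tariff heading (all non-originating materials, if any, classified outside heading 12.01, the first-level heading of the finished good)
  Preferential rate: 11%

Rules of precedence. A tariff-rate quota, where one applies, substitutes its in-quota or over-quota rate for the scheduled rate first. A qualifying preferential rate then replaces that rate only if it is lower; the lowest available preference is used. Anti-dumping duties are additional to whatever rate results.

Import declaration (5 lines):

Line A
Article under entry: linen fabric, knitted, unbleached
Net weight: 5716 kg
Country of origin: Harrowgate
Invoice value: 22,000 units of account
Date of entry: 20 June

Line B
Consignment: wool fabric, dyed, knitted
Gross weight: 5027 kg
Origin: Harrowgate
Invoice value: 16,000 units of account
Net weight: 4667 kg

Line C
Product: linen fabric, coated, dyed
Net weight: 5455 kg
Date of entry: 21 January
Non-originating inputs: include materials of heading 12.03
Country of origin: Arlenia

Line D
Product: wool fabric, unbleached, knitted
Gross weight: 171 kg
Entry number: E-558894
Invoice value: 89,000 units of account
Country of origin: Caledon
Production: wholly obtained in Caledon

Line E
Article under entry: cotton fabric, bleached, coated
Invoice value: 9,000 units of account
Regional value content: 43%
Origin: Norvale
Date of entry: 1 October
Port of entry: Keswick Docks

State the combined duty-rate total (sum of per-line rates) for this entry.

79%

Line A: linen → 12.03; knitted → 12.03.01; unbleached → 12.03.01.04. Scheduled 29%. No special measure applies. → 29%.
Line B: wool → 12.04; knitted → 12.04.02; dyed → 12.04.02.01. Scheduled 2%. No special measure applies. → 2%.
Line C: linen → 12.03; coated → 12.03.02; dyed → 12.03.02.04. Scheduled 11%. Arlenia agreement on 12.01.01.03: 12.03.02.04 not covered. → 11%.
Line D: wool → 12.04; knitted → 12.04.02; unbleached → 12.04.02.04. Scheduled 34%. Caledon agreement on 12.01.02.03: 12.04.02.04 not covered. → 34%.
Line E: cotton → 12.02; coated → 12.02.02; bleached → 12.02.02.01. Scheduled 3%. Norvale agreement on 12.02: RVC ≥ 35% → 21% available; preference 21% not lower than 3% → no reduction. → 3%.
Sum: 29% + 2% + 11% + 34% + 3% = 79%.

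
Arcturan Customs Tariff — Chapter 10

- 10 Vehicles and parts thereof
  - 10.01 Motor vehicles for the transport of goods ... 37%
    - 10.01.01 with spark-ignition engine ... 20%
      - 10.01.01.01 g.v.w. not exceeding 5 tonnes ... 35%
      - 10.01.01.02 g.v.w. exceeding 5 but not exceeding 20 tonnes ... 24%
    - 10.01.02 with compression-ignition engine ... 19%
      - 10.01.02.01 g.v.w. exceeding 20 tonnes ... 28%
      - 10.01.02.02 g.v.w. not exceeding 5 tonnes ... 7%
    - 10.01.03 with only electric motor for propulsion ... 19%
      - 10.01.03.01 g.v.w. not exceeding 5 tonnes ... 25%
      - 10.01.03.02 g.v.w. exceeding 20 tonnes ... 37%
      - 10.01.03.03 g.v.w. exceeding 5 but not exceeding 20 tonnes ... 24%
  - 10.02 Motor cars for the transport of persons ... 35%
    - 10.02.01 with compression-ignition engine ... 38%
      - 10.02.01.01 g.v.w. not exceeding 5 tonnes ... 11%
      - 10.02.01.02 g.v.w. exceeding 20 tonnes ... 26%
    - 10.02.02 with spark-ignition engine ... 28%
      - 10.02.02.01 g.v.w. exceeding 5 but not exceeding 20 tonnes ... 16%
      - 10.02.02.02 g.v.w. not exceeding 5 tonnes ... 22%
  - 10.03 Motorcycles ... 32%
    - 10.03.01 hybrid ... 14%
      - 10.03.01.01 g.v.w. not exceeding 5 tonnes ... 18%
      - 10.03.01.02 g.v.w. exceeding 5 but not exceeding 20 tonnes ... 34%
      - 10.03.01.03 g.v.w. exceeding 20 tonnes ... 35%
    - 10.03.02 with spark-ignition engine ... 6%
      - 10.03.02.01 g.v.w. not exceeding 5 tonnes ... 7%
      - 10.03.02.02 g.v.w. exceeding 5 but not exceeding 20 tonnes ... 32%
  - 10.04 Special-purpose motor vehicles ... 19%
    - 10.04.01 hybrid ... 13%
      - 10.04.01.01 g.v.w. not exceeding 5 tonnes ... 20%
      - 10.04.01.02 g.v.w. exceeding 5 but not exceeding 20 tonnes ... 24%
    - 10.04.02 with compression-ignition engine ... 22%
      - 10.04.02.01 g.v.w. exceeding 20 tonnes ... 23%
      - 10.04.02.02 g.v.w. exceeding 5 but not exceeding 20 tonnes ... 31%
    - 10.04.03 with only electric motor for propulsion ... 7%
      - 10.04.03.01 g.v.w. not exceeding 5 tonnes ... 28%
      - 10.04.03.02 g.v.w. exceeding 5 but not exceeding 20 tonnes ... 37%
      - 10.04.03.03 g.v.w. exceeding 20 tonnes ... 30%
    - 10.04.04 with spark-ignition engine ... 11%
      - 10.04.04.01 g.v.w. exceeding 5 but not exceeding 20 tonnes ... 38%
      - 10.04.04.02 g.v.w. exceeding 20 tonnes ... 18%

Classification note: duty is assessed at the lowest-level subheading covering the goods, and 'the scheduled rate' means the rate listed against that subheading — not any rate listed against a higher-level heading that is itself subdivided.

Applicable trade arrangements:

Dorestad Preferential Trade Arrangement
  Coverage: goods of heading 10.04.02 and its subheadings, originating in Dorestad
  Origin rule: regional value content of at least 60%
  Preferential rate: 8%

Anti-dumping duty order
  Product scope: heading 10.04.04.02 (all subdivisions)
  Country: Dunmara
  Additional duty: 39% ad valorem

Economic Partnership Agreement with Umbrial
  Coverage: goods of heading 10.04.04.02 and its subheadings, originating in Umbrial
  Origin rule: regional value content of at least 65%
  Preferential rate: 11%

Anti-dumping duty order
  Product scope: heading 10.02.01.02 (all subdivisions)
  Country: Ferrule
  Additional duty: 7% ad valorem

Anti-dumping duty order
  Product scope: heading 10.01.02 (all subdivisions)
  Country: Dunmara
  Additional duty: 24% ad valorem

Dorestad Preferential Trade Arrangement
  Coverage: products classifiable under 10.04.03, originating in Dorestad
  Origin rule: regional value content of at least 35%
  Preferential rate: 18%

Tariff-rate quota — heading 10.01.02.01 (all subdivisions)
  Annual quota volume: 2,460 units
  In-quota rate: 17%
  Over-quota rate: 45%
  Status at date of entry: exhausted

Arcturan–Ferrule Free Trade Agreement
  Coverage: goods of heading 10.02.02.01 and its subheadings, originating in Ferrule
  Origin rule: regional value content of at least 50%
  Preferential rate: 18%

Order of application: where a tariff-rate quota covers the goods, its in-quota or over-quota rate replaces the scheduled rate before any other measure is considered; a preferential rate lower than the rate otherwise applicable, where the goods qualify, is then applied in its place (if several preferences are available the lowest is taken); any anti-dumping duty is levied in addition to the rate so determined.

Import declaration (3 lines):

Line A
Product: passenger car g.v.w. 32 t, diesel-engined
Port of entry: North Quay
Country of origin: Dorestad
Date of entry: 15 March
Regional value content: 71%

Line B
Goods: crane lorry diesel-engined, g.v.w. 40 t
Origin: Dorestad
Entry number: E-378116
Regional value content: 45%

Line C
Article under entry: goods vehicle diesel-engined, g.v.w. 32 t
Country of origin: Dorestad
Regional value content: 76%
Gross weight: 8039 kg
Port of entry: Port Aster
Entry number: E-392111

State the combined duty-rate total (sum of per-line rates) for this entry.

94%

Line A: passenger car → 10.02; diesel-engined → 10.02.01; g.v.w. 32 t → 10.02.01.02. Scheduled 26%. Dorestad agreement on 10.04.02: 10.02.01.02 not covered; Dorestad agreement on 10.04.03: 10.02.01.02 not covered. → 26%.
Line B: crane lorry → 10.04; diesel-engined → 10.04.02; g.v.w. 40 t → 10.04.02.01. Scheduled 23%. Dorestad agreement on 10.04.02: RVC < 60%; Dorestad agreement on 10.04.03: 10.04.02.01 not covered. → 23%.
Line C: goods vehicle → 10.01; diesel-engined → 10.01.02; g.v.w. 32 t → 10.01.02.01. Scheduled 28%. quota on 10.01.02.01 exhausted → over-quota 45%; Dorestad agreement on 10.04.02: 10.01.02.01 not covered; Dorestad agreement on 10.04.03: 10.01.02.01 not covered. → 45%.
Sum: 26% + 23% + 45% = 94%.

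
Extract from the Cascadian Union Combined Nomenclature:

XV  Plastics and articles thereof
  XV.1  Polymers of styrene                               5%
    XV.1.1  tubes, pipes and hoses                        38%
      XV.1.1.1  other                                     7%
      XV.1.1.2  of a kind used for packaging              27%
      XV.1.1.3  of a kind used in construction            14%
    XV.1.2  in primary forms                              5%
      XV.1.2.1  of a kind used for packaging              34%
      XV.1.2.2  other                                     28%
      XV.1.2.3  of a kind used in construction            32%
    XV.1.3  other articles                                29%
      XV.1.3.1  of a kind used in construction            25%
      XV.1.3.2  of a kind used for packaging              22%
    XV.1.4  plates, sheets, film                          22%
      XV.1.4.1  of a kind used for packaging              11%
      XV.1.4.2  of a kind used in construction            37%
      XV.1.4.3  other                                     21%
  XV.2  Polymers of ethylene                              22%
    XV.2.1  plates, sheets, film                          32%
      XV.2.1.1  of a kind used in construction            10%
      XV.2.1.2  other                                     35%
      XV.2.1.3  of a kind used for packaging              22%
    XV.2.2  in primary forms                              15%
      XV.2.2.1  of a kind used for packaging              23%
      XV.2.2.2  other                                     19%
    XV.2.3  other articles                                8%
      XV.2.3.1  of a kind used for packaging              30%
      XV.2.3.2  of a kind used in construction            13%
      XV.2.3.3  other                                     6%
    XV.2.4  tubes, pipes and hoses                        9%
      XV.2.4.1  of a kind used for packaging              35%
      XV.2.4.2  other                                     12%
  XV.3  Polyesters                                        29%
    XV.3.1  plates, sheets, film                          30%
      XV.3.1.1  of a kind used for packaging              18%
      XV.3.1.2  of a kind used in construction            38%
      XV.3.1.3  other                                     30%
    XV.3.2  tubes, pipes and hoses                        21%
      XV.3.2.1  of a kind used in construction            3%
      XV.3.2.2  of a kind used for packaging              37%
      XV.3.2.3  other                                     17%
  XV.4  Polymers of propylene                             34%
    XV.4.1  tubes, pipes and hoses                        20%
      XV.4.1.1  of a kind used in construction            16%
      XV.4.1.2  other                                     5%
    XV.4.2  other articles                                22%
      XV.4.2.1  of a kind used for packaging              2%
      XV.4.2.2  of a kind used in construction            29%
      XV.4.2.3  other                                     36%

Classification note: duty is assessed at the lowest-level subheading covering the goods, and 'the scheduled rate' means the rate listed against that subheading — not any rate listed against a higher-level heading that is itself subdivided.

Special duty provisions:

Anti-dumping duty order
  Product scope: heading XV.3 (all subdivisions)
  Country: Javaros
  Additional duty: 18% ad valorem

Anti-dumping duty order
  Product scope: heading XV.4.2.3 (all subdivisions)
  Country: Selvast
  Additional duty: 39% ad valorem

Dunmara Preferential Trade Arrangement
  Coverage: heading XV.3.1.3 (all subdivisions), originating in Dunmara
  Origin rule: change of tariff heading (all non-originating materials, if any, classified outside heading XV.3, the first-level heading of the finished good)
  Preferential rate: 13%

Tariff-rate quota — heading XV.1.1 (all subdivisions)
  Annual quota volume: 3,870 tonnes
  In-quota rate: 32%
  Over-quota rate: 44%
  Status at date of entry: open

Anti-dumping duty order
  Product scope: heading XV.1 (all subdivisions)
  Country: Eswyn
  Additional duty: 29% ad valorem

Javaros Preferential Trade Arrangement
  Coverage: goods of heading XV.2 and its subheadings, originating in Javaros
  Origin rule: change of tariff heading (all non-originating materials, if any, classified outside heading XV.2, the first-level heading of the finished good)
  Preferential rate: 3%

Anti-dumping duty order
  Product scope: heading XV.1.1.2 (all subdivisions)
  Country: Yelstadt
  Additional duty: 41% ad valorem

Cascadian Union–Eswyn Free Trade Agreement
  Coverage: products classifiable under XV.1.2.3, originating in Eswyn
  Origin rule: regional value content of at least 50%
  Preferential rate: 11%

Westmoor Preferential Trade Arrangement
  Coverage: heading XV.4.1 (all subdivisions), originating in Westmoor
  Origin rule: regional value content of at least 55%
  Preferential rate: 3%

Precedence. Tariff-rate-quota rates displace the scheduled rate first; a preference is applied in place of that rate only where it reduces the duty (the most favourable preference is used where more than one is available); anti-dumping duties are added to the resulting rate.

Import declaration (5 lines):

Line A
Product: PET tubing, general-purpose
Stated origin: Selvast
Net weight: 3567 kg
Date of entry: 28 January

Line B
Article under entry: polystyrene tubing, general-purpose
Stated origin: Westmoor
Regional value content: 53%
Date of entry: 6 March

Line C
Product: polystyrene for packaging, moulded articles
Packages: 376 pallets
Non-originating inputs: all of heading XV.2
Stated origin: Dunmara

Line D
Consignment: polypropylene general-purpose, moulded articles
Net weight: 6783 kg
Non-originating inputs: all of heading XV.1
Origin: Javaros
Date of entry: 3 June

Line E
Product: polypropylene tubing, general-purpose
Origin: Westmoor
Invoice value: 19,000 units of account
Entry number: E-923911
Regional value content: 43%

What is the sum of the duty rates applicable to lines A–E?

112%

Line A: PET → XV.3; tubing → XV.3.2; general-purpose → XV.3.2.3. Scheduled 17%. No special measure applies. → 17%.
Line B: polystyrene → XV.1; tubing → XV.1.1; general-purpose → XV.1.1.1. Scheduled 7%. quota on XV.1.1 open → in-quota 32%; Westmoor agreement on XV.4.1: XV.1.1.1 not covered. → 32%.
Line C: polystyrene → XV.1; moulded articles → XV.1.3; for packaging → XV.1.3.2. Scheduled 22%. Dunmara agreement on XV.3.1.3: XV.1.3.2 not covered. → 22%.
Line D: polypropylene → XV.4; moulded articles → XV.4.2; general-purpose → XV.4.2.3. Scheduled 36%. Javaros agreement on XV.2: XV.4.2.3 not covered. → 36%.
Line E: polypropylene → XV.4; tubing → XV.4.1; general-purpose → XV.4.1.2. Scheduled 5%. Westmoor agreement on XV.4.1: RVC < 55%. → 5%.
Sum: 17% + 32% + 22% + 36% + 5% = 112%.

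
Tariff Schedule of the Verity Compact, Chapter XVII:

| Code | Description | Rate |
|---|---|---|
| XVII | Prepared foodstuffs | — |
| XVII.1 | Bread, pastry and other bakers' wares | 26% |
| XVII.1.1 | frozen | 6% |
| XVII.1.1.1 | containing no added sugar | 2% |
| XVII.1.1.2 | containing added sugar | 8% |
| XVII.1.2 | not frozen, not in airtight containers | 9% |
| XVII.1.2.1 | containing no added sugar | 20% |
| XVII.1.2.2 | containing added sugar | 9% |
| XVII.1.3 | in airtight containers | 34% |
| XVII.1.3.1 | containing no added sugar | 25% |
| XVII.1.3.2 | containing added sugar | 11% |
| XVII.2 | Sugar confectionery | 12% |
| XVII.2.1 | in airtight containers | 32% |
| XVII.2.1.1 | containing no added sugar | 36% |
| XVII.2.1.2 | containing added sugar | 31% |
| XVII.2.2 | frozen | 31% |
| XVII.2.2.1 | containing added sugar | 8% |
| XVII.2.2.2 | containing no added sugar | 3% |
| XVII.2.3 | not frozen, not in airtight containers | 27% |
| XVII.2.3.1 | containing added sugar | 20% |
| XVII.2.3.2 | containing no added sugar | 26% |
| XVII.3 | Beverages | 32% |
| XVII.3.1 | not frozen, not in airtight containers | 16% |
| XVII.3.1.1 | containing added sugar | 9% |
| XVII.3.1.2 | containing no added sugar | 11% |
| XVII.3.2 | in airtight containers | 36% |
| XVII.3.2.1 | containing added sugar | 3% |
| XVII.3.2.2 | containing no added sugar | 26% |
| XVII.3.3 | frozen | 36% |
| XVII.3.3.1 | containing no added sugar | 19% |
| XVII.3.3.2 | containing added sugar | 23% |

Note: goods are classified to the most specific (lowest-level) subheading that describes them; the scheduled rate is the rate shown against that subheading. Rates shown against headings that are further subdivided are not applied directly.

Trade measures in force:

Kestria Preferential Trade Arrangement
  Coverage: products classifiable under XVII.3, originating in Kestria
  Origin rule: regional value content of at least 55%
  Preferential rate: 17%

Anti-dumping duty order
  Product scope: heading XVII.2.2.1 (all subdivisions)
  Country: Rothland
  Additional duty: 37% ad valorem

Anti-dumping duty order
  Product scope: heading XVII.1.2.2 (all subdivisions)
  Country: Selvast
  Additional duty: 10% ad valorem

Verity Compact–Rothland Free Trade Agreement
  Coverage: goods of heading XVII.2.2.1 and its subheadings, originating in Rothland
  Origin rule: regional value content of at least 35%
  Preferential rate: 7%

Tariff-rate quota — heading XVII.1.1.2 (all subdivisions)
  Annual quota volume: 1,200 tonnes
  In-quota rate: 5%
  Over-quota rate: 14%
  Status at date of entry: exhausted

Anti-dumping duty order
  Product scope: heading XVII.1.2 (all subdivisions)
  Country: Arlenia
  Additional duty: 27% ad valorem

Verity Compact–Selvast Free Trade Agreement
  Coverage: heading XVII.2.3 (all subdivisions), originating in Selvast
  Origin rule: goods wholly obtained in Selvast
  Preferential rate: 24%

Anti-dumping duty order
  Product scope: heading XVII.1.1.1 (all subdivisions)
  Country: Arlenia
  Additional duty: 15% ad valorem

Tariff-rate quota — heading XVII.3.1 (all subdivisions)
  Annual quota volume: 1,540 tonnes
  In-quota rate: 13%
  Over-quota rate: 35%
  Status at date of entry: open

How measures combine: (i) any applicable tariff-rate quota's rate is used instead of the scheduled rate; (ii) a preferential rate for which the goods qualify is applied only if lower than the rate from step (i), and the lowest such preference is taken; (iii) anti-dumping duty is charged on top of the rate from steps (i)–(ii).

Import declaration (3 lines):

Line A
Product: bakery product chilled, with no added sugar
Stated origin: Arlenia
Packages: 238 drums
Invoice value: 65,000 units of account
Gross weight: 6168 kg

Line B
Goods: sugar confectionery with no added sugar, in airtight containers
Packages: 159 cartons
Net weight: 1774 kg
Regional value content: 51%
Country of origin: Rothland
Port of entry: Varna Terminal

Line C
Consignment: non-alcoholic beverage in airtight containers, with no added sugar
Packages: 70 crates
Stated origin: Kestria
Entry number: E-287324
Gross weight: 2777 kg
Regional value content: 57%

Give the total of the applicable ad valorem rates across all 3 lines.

100%

Line A: bakery product → XVII.1; chilled → XVII.1.2; with no added sugar → XVII.1.2.1. Scheduled 20%. anti-dumping (Arlenia, XVII.1.2): +27%; total 20% + 27% = 47%. → 47%.
Line B: sugar confectionery → XVII.2; in airtight containers → XVII.2.1; with no added sugar → XVII.2.1.1. Scheduled 36%. Rothland agreement on XVII.2.2.1: XVII.2.1.1 not covered. → 36%.
Line C: non-alcoholic beverage → XVII.3; in airtight containers → XVII.3.2; with no added sugar → XVII.3.2.2. Scheduled 26%. Kestria agreement on XVII.3: RVC ≥ 55% → 17% available; preferential 17%. → 17%.
Sum: 47% + 36% + 17% = 100%.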